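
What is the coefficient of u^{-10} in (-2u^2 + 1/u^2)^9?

144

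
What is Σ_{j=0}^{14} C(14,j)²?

40116600

Σ C(14,j)² is the coefficient of x^14 in (1+x)^14(1+x)^14 = (1+x)^28, i.e. C(28,14) = 40116600.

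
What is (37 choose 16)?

C(37,16) = (37·36·35·34·33·32·31·30·29·28·27·26·25·24·23·22) / 16! = 269397128065642536960000 / 20922789888000 = 12875774670.

12875774670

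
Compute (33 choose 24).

C(33,24) = C(33,9) by symmetry.
C(33,9) = (33·32·31·30·29·28·27·26·25) / 9! = 13995229248000 / 362880 = 38567100.

38567100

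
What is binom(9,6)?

C(9,6) = C(9,3) by symmetry.
C(9,3) = (9·8·7) / 3! = 504 / 6 = 84.

84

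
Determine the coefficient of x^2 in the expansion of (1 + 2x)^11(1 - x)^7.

Coefficient of x^2 = Σ_{j} C(11,j)·2^j·C(7,2-j)·(-1)^(2-j) for j from 0 to 2.
= 21 + (-154) + 220 = 87.

87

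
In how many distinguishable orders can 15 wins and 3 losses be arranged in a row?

Choose positions for the wins: C(18,15) = 816.

816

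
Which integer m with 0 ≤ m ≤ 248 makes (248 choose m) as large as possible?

124

C(248,m) is maximized at m = 248/2 = 124.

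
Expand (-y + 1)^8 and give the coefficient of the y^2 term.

28

The general term is C(8,j)·(-y)^j·(1)^(8-j); the y^2 term has j = 2.
C(8,2) = 28.
Coefficient = C(8,2) = 28.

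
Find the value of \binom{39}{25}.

15084504396

C(39,25) = C(39,14) by symmetry.
C(39,14) = (39·38·37·36·35·34·33·32·31·30·29·28·27·26) / 14! = 1315041316842168115200 / 87178291200 = 15084504396.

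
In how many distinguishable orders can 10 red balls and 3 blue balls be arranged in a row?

Choose positions for the red balls: C(13,10) = 286.

286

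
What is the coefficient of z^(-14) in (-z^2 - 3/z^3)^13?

-8444007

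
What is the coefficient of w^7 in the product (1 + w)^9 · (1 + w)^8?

(1 + w)^9(1 + w)^8 = (1 + w)^17, so the coefficient of w^7 is C(17,7)·1^7 = 19448·1 = 19448.

19448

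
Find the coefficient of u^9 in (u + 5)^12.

The general term is C(12,j)·(u)^j·(5)^(12-j); the u^9 term has j = 9.
C(12,9) = 220.
Coefficient = C(12,9) · 5^3 = 220 · 125 = 27500.

27500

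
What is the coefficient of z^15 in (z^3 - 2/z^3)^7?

-14

General term: C(7,j)·(z^3)^j·(-2/z^3)^(7-j), with z-exponent 3j − 3(7−j) = 6j − 21.
Set 6j − 21 = 15: j = 6.
C(7,6) = 7; 1^6 = 1; (-2)^1 = -2.
Coefficient = 7 · 1 · (-2) = -14.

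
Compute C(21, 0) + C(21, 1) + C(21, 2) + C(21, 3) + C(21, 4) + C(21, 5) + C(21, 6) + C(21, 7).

1 + 21 + 210 + 1330 + 5985 + 20349 + 54264 + 116280 = 198440.

198440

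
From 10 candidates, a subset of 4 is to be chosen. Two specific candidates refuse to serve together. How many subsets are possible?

182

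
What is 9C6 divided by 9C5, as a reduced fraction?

C(n,k+1)/C(n,k) = (n−k)/(k+1) = (9−5)/(5+1) = 4/6 = 2/3.

2/3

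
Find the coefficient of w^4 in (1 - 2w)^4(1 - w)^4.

Coefficient of w^4 = Σ_{j} C(4,j)·(-2)^j·C(4,4-j)·(-1)^(4-j) for j from 0 to 4.
= 1 + 32 + 144 + 128 + 16 = 321.

321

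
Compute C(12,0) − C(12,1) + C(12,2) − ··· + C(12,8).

165

The partial alternating sum Σ_{k=0}^{8} (−1)^k C(12,k) = (−1)^8 C(11,8) = 165.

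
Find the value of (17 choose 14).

680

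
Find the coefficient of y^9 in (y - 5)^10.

-50

The general term is C(10,j)·(y)^j·(-5)^(10-j); the y^9 term has j = 9.
C(10,9) = 10.
Coefficient = C(10,9) · (-5)^1 = 10 · (-5) = -50.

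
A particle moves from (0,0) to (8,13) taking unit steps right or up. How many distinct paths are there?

Each path is a sequence of 21 steps with 8 rights: C(21,8) = 203490.

203490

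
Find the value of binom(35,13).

1476337800

C(35,13) = (35·34·33·32·31·30·29·28·27·26·25·24·23) / 13! = 9193186188426240000 / 6227020800 = 1476337800.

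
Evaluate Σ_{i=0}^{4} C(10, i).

386

1 + 10 + 45 + 120 + 210 = 386.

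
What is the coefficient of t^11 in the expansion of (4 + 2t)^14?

The general term is C(14,j)·(4)^j·(2t)^(14-j); the t^11 term has j = 3.
C(14,3) = 364.
Coefficient = C(14,3) · 4^3 · 2^11 = 364 · 64 · 2048 = 47710208.

47710208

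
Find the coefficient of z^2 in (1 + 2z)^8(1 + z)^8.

268

Coefficient of z^2 = Σ_{j} C(8,j)·2^j·C(8,2-j)·1^(2-j) for j from 0 to 2.
= 28 + 128 + 112 = 268.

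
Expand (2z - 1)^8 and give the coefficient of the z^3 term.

-448

The general term is C(8,j)·(2z)^j·(-1)^(8-j); the z^3 term has j = 3.
C(8,3) = 56.
Coefficient = C(8,3) · 2^3 · (-1)^5 = 56 · 8 · (-1) = -448.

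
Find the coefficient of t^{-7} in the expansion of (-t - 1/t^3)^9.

-126

General term: C(9,j)·(-t)^j·(-1/t^3)^(9-j), with t-exponent 1j − 3(9−j) = 4j − 27.
Set 4j − 27 = -7: j = 5.
C(9,5) = 126; (-1)^5 = -1; (-1)^4 = 1.
Coefficient = 126 · (-1) · 1 = -126.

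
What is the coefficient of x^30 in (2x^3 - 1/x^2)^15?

General term: C(15,j)·(2x^3)^j·(-1/x^2)^(15-j), with x-exponent 3j − 2(15−j) = 5j − 30.
Set 5j − 30 = 30: j = 12.
C(15,12) = 455; 2^12 = 4096; (-1)^3 = -1.
Coefficient = 455 · 4096 · (-1) = -1863680.

-1863680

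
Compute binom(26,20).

C(26,20) = C(26,6) by symmetry.
C(26,6) = (26·25·24·23·22·21) / 6! = 165765600 / 720 = 230230.

230230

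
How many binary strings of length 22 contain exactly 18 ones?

Choose the 18 positions: C(22,18) = 7315.

7315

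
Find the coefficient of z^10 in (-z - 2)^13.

-2288

The general term is C(13,j)·(-z)^j·(-2)^(13-j); the z^10 term has j = 10.
C(13,10) = 286.
Coefficient = C(13,10) · (-2)^3 = 286 · (-8) = -2288.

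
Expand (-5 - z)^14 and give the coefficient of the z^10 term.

625625

The general term is C(14,j)·(-5)^j·(-z)^(14-j); the z^10 term has j = 4.
C(14,4) = 1001.
Coefficient = C(14,4) · (-5)^4 = 1001 · 625 = 625625.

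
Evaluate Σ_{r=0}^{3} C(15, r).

1 + 15 + 105 + 455 = 576.

576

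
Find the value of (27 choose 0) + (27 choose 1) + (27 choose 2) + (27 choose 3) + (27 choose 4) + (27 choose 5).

101584

1 + 27 + 351 + 2925 + 17550 + 80730 = 101584.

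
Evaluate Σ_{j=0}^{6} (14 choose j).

1 + 14 + 91 + 364 + 1001 + 2002 + 3003 = 6476.

6476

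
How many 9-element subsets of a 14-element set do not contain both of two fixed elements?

1210

All 9-subsets: C(14,9) = 2002. Those containing both fixed elements: C(12,7) = 792.
2002 − 792 = 1210.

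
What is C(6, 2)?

15

C(6,2) = (6·5) / 2! = 30 / 2 = 15.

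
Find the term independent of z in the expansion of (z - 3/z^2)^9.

-2268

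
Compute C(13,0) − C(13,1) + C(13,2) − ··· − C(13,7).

-792

The partial alternating sum Σ_{k=0}^{7} (−1)^k C(13,k) = (−1)^7 C(12,7) = -792.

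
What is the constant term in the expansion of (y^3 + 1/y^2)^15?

5005

General term: C(15,j)·(y^3)^j·(1/y^2)^(15-j), with y-exponent 3j − 2(15−j) = 5j − 30.
Set 5j − 30 = 0: j = 6.
C(15,6) = 5005; 1^6 = 1; 1^9 = 1.
Coefficient = 5005 · 1 · 1 = 5005.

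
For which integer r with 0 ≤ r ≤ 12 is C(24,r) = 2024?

3

C(24,r) increases on 0 ≤ r ≤ 12. C(24,2) = 276 and C(24,3) = 2024, so r = 3.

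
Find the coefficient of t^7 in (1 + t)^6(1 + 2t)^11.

568150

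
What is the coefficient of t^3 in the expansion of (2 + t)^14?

745472

The general term is C(14,j)·(2)^j·(t)^(14-j); the t^3 term has j = 11.
C(14,11) = 364.
Coefficient = C(14,11) · 2^11 = 364 · 2048 = 745472.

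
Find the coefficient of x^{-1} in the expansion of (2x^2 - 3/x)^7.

General term: C(7,j)·(2x^2)^j·(-3/x)^(7-j), with x-exponent 2j − 1(7−j) = 3j − 7.
Set 3j − 7 = -1: j = 2.
C(7,2) = 21; 2^2 = 4; (-3)^5 = -243.
Coefficient = 21 · 4 · (-243) = -20412.

-20412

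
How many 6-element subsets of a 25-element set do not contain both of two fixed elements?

All 6-subsets: C(25,6) = 177100. Those containing both fixed elements: C(23,4) = 8855.
177100 − 8855 = 168245.

168245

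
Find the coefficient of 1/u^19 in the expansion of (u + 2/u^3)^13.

329472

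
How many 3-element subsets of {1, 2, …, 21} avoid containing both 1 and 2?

All 3-subsets: C(21,3) = 1330. Those containing both fixed elements: C(19,1) = 19.
1330 − 19 = 1311.

1311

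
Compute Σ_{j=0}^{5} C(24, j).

1 + 24 + 276 + 2024 + 10626 + 42504 = 55455.

55455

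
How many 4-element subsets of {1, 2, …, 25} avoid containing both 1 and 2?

All 4-subsets: C(25,4) = 12650. Those containing both fixed elements: C(23,2) = 253.
12650 − 253 = 12397.

12397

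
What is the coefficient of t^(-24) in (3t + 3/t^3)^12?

General term: C(12,j)·(3t)^j·(3/t^3)^(12-j), with t-exponent 1j − 3(12−j) = 4j − 36.
Set 4j − 36 = -24: j = 3.
C(12,3) = 220; 3^3 = 27; 3^9 = 19683.
Coefficient = 220 · 27 · 19683 = 116917020.

116917020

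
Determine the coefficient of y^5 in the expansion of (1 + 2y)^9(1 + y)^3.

12240

Coefficient of y^5 = Σ_{j} C(9,j)·2^j·C(3,5-j)·1^(5-j) for j from 2 to 5.
= 144 + 2016 + 6048 + 4032 = 12240.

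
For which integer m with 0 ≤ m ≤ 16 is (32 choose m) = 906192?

C(32,m) increases on 0 ≤ m ≤ 16. C(32,5) = 201376 and C(32,6) = 906192, so m = 6.

6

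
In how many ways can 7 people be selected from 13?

1716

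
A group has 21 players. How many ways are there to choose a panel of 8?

203490

This is C(21,8) = 203490.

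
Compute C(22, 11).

C(22,11) = (22·21·20·19·18·17·16·15·14·13·12) / 11! = 28158588057600 / 39916800 = 705432.

705432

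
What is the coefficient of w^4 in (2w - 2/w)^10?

-122880

General term: C(10,j)·(2w)^j·(-2/w)^(10-j), with w-exponent 1j − 1(10−j) = 2j − 10.
Set 2j − 10 = 4: j = 7.
C(10,7) = 120; 2^7 = 128; (-2)^3 = -8.
Coefficient = 120 · 128 · (-8) = -122880.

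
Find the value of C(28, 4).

20475

C(28,4) = (28·27·26·25) / 4! = 491400 / 24 = 20475.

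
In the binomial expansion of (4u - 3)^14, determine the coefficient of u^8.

143470559232

The general term is C(14,j)·(4u)^j·(-3)^(14-j); the u^8 term has j = 8.
C(14,8) = 3003.
Coefficient = C(14,8) · 4^8 · (-3)^6 = 3003 · 65536 · 729 = 143470559232.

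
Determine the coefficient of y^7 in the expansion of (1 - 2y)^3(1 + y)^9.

36

Coefficient of y^7 = Σ_{j} C(3,j)·(-2)^j·C(9,7-j)·1^(7-j) for j from 0 to 3.
= 36 + (-504) + 1512 + (-1008) = 36.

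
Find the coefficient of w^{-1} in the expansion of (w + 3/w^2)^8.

1512

General term: C(8,j)·(w)^j·(3/w^2)^(8-j), with w-exponent 1j − 2(8−j) = 3j − 16.
Set 3j − 16 = -1: j = 5.
C(8,5) = 56; 1^5 = 1; 3^3 = 27.
Coefficient = 56 · 1 · 27 = 1512.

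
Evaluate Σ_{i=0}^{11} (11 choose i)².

By Vandermonde's identity, Σ C(11,i)² = C(22,11) = 705432.

705432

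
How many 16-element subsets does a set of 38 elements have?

22239974430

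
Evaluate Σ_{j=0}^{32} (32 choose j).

The entries of row 32 sum to 2^32 = 4294967296.

4294967296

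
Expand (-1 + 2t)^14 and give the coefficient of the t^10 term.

1025024

The general term is C(14,j)·(-1)^j·(2t)^(14-j); the t^10 term has j = 4.
C(14,4) = 1001.
Coefficient = C(14,4) · 2^10 = 1001 · 1024 = 1025024.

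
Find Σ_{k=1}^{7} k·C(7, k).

448

Differentiating (1+x)^7 and setting x=1: Σ k·C(7,k) = 7·2^6 = 448.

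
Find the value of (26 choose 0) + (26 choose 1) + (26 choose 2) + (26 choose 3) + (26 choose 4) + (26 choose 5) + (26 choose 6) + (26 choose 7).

1 + 26 + 325 + 2600 + 14950 + 65780 + 230230 + 657800 = 971712.

971712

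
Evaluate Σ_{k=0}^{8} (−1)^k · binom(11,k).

45

The partial alternating sum Σ_{k=0}^{8} (−1)^k C(11,k) = (−1)^8 C(10,8) = 45.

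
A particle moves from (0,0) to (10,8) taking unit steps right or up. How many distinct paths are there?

43758

Each path is a sequence of 18 steps with 10 rights: C(18,10) = 43758.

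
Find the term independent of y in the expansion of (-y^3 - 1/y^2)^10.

General term: C(10,j)·(-y^3)^j·(-1/y^2)^(10-j), with y-exponent 3j − 2(10−j) = 5j − 20.
Set 5j − 20 = 0: j = 4.
C(10,4) = 210; (-1)^4 = 1; (-1)^6 = 1.
Coefficient = 210 · 1 · 1 = 210.

210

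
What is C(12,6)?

924

C(12,6) = (12·11·10·9·8·7) / 6! = 665280 / 720 = 924.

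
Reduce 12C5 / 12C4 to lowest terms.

8/5

C(n,k+1)/C(n,k) = (n−k)/(k+1) = (12−4)/(4+1) = 8/5.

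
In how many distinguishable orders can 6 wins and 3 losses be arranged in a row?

84

Choose positions for the wins: C(9,6) = 84.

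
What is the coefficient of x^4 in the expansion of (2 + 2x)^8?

17920

The general term is C(8,j)·(2)^j·(2x)^(8-j); the x^4 term has j = 4.
C(8,4) = 70.
Coefficient = C(8,4) · 2^4 · 2^4 = 70 · 16 · 16 = 17920.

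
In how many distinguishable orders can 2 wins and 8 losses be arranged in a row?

Choose positions for the wins: C(10,2) = 45.

45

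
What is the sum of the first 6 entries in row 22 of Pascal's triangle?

35443

1 + 22 + 231 + 1540 + 7315 + 26334 = 35443.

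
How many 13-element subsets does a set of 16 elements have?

C(16,13) = C(16,3) by symmetry.
C(16,3) = (16·15·14) / 3! = 3360 / 6 = 560.

560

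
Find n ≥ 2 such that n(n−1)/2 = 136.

n(n−1)/2 = 136 ⇒ n(n−1) = 272. Since 17·16 = 272, n = 17.

17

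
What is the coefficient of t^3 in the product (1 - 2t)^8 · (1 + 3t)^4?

140

Coefficient of t^3 = Σ_{j} C(8,j)·(-2)^j·C(4,3-j)·3^(3-j) for j from 0 to 3.
= 108 + (-864) + 1344 + (-448) = 140.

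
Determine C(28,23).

C(28,23) = C(28,5) by symmetry.
C(28,5) = (28·27·26·25·24) / 5! = 11793600 / 120 = 98280.

98280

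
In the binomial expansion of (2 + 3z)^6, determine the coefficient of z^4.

The general term is C(6,j)·(2)^j·(3z)^(6-j); the z^4 term has j = 2.
C(6,2) = 15.
Coefficient = C(6,2) · 2^2 · 3^4 = 15 · 4 · 81 = 4860.

4860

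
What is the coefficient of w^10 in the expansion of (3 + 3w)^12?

The general term is C(12,j)·(3)^j·(3w)^(12-j); the w^10 term has j = 2.
C(12,2) = 66.
Coefficient = C(12,2) · 3^2 · 3^10 = 66 · 9 · 59049 = 35075106.

35075106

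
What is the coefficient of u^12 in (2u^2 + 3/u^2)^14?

83026944

General term: C(14,j)·(2u^2)^j·(3/u^2)^(14-j), with u-exponent 2j − 2(14−j) = 4j − 28.
Set 4j − 28 = 12: j = 10.
C(14,10) = 1001; 2^10 = 1024; 3^4 = 81.
Coefficient = 1001 · 1024 · 81 = 83026944.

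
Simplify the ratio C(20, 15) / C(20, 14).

2/5

C(n,k+1)/C(n,k) = (n−k)/(k+1) = (20−14)/(14+1) = 6/15 = 2/5.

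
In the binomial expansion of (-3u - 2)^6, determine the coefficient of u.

576

The general term is C(6,j)·(-3u)^j·(-2)^(6-j); the u^1 term has j = 1.
C(6,1) = 6.
Coefficient = C(6,1) · (-3)^1 · (-2)^5 = 6 · (-3) · (-32) = 576.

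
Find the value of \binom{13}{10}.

286

C(13,10) = C(13,3) by symmetry.
C(13,3) = (13·12·11) / 3! = 1716 / 6 = 286.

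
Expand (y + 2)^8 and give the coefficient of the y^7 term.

The general term is C(8,j)·(y)^j·(2)^(8-j); the y^7 term has j = 7.
C(8,7) = 8.
Coefficient = C(8,7) · 2^1 = 8 · 2 = 16.

16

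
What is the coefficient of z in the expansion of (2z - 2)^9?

The general term is C(9,j)·(2z)^j·(-2)^(9-j); the z^1 term has j = 1.
C(9,1) = 9.
Coefficient = C(9,1) · 2^1 · (-2)^8 = 9 · 2 · 256 = 4608.

4608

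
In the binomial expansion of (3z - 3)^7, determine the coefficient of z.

The general term is C(7,j)·(3z)^j·(-3)^(7-j); the z^1 term has j = 1.
C(7,1) = 7.
Coefficient = C(7,1) · 3^1 · (-3)^6 = 7 · 3 · 729 = 15309.

15309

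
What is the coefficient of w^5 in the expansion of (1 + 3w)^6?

The general term is C(6,j)·(1)^j·(3w)^(6-j); the w^5 term has j = 1.
C(6,1) = 6.
Coefficient = C(6,1) · 3^5 = 6 · 243 = 1458.

1458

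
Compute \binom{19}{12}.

C(19,12) = C(19,7) by symmetry.
C(19,7) = (19·18·17·16·15·14·13) / 7! = 253955520 / 5040 = 50388.

50388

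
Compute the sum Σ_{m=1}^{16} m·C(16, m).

524288

Since m·C(16,m) = 16·C(15,m−1), the sum is 16·2^15 = 16·32768 = 524288.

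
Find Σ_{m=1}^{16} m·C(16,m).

Since m·C(16,m) = 16·C(15,m−1), the sum is 16·2^15 = 16·32768 = 524288.

524288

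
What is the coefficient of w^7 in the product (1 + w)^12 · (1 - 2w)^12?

-5544

Coefficient of w^7 = Σ_{j} C(12,j)·1^j·C(12,7-j)·(-2)^(7-j) for j from 0 to 7.
= (-101376) + 709632 + (-1672704) + 1742400 + (-871200) + 209088 + (-22176) + 792 = -5544.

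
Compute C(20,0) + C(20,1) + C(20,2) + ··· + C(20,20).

1048576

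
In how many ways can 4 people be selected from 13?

715

This is C(13,4) = 715.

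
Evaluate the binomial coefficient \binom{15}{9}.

C(15,9) = C(15,6) by symmetry.
C(15,6) = (15·14·13·12·11·10) / 6! = 3603600 / 720 = 5005.

5005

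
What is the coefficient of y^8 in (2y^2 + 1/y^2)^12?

126720

General term: C(12,j)·(2y^2)^j·(1/y^2)^(12-j), with y-exponent 2j − 2(12−j) = 4j − 24.
Set 4j − 24 = 8: j = 8.
C(12,8) = 495; 2^8 = 256; 1^4 = 1.
Coefficient = 495 · 256 · 1 = 126720.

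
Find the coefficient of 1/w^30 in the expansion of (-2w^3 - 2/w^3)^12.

General term: C(12,j)·(-2w^3)^j·(-2/w^3)^(12-j), with w-exponent 3j − 3(12−j) = 6j − 36.
Set 6j − 36 = -30: j = 1.
C(12,1) = 12; (-2)^1 = -2; (-2)^11 = -2048.
Coefficient = 12 · (-2) · (-2048) = 49152.

49152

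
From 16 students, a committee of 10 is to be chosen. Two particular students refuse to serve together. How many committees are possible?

All 10-subsets: C(16,10) = 8008. Those containing both fixed elements: C(14,8) = 3003.
8008 − 3003 = 5005.

5005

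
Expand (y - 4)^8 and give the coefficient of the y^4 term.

17920

The general term is C(8,j)·(y)^j·(-4)^(8-j); the y^4 term has j = 4.
C(8,4) = 70.
Coefficient = C(8,4) · (-4)^4 = 70 · 256 = 17920.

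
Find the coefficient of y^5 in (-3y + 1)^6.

-1458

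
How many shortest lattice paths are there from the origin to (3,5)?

56

Each path is a sequence of 8 steps with 3 rights: C(8,3) = 56.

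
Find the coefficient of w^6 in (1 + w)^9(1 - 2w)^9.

1176

Coefficient of w^6 = Σ_{j} C(9,j)·1^j·C(9,6-j)·(-2)^(6-j) for j from 0 to 6.
= 5376 + (-36288) + 72576 + (-56448) + 18144 + (-2268) + 84 = 1176.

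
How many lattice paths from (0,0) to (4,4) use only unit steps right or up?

70

Each path is a sequence of 8 steps with 4 rights: C(8,4) = 70.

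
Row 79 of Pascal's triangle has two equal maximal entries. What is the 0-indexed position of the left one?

39

For odd n = 79, C(79,k) peaks at k = (n−1)/2 and (n+1)/2; the lesser is 39.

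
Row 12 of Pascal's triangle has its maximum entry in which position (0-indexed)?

6

C(12,k) is maximized at k = 12/2 = 6.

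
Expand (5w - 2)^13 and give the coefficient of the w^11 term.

15234375000

The general term is C(13,j)·(5w)^j·(-2)^(13-j); the w^11 term has j = 11.
C(13,11) = 78.
Coefficient = C(13,11) · 5^11 · (-2)^2 = 78 · 48828125 · 4 = 15234375000.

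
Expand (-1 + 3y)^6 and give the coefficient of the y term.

-18

The general term is C(6,j)·(-1)^j·(3y)^(6-j); the y^1 term has j = 5.
C(6,5) = 6.
Coefficient = C(6,5) · (-1)^5 · 3^1 = 6 · (-1) · 3 = -18.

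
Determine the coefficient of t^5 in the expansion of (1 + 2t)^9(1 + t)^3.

12240

Coefficient of t^5 = Σ_{j} C(9,j)·2^j·C(3,5-j)·1^(5-j) for j from 2 to 5.
= 144 + 2016 + 6048 + 4032 = 12240.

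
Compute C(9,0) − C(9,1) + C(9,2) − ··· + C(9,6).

28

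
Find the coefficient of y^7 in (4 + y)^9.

The general term is C(9,j)·(4)^j·(y)^(9-j); the y^7 term has j = 2.
C(9,2) = 36.
Coefficient = C(9,2) · 4^2 = 36 · 16 = 576.

576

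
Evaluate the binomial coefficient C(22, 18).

7315

C(22,18) = C(22,4) by symmetry.
C(22,4) = (22·21·20·19) / 4! = 175560 / 24 = 7315.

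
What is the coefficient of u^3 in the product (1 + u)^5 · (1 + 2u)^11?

2650

Coefficient of u^3 = Σ_{j} C(5,j)·1^j·C(11,3-j)·2^(3-j) for j from 0 to 3.
= 1320 + 1100 + 220 + 10 = 2650.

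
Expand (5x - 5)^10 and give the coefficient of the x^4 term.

The general term is C(10,j)·(5x)^j·(-5)^(10-j); the x^4 term has j = 4.
C(10,4) = 210.
Coefficient = C(10,4) · 5^4 · (-5)^6 = 210 · 625 · 15625 = 2050781250.

2050781250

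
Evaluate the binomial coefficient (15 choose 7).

6435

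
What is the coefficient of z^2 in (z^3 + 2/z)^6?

General term: C(6,j)·(z^3)^j·(2/z)^(6-j), with z-exponent 3j − 1(6−j) = 4j − 6.
Set 4j − 6 = 2: j = 2.
C(6,2) = 15; 1^2 = 1; 2^4 = 16.
Coefficient = 15 · 1 · 16 = 240.

240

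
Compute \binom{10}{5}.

252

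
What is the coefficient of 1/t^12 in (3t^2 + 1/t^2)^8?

24

General term: C(8,j)·(3t^2)^j·(1/t^2)^(8-j), with t-exponent 2j − 2(8−j) = 4j − 16.
Set 4j − 16 = -12: j = 1.
C(8,1) = 8; 3^1 = 3; 1^7 = 1.
Coefficient = 8 · 3 · 1 = 24.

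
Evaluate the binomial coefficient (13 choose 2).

C(13,2) = (13·12) / 2! = 156 / 2 = 78.

78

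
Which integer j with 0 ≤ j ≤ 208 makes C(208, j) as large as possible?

C(208,j) is maximized at j = 208/2 = 104.

104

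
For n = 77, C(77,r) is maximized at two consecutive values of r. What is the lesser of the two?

38

For odd n = 77, C(77,r) peaks at r = (n−1)/2 and (n+1)/2; the lesser is 38.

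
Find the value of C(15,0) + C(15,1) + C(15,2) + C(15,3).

1 + 15 + 105 + 455 = 576.

576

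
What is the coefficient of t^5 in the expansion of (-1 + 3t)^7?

5103

The general term is C(7,j)·(-1)^j·(3t)^(7-j); the t^5 term has j = 2.
C(7,2) = 21.
Coefficient = C(7,2) · 3^5 = 21 · 243 = 5103.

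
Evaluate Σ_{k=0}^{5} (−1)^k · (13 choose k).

The partial alternating sum Σ_{k=0}^{5} (−1)^k C(13,k) = (−1)^5 C(12,5) = -792.

-792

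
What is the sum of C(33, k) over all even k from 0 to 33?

Half of (1+1)^33 + (1−1)^33 gives the even-index sum: 2^32 = 4294967296.

4294967296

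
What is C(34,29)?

C(34,29) = C(34,5) by symmetry.
C(34,5) = (34·33·32·31·30) / 5! = 33390720 / 120 = 278256.

278256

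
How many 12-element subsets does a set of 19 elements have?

C(19,12) = C(19,7) by symmetry.
C(19,7) = (19·18·17·16·15·14·13) / 7! = 253955520 / 5040 = 50388.

50388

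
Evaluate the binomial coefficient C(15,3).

455

C(15,3) = (15·14·13) / 3! = 2730 / 6 = 455.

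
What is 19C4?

3876

C(19,4) = (19·18·17·16) / 4! = 93024 / 24 = 3876.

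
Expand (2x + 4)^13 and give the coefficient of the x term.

436207616

The general term is C(13,j)·(2x)^j·(4)^(13-j); the x^1 term has j = 1.
C(13,1) = 13.
Coefficient = C(13,1) · 2^1 · 4^12 = 13 · 2 · 16777216 = 436207616.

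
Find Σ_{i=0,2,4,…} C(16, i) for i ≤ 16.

32768

Half of (1+1)^16 + (1−1)^16 gives the even-index sum: 2^15 = 32768.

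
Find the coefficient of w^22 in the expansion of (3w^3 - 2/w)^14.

General term: C(14,j)·(3w^3)^j·(-2/w)^(14-j), with w-exponent 3j − 1(14−j) = 4j − 14.
Set 4j − 14 = 22: j = 9.
C(14,9) = 2002; 3^9 = 19683; (-2)^5 = -32.
Coefficient = 2002 · 19683 · (-32) = -1260971712.

-1260971712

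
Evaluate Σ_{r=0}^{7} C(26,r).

1 + 26 + 325 + 2600 + 14950 + 65780 + 230230 + 657800 = 971712.

971712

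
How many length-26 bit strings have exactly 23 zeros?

2600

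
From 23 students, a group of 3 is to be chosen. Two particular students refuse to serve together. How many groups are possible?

1750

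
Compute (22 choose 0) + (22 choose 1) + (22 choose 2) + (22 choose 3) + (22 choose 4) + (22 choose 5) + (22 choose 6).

110056

1 + 22 + 231 + 1540 + 7315 + 26334 + 74613 = 110056.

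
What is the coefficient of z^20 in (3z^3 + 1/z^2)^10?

295245

General term: C(10,j)·(3z^3)^j·(1/z^2)^(10-j), with z-exponent 3j − 2(10−j) = 5j − 20.
Set 5j − 20 = 20: j = 8.
C(10,8) = 45; 3^8 = 6561; 1^2 = 1.
Coefficient = 45 · 6561 · 1 = 295245.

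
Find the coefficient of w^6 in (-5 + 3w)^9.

-7654500

The general term is C(9,j)·(-5)^j·(3w)^(9-j); the w^6 term has j = 3.
C(9,3) = 84.
Coefficient = C(9,3) · (-5)^3 · 3^6 = 84 · (-125) · 729 = -7654500.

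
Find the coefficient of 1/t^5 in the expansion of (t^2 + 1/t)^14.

General term: C(14,j)·(t^2)^j·(1/t)^(14-j), with t-exponent 2j − 1(14−j) = 3j − 14.
Set 3j − 14 = -5: j = 3.
C(14,3) = 364; 1^3 = 1; 1^11 = 1.
Coefficient = 364 · 1 · 1 = 364.

364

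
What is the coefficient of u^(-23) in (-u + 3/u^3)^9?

General term: C(9,j)·(-u)^j·(3/u^3)^(9-j), with u-exponent 1j − 3(9−j) = 4j − 27.
Set 4j − 27 = -23: j = 1.
C(9,1) = 9; (-1)^1 = -1; 3^8 = 6561.
Coefficient = 9 · (-1) · 6561 = -59049.

-59049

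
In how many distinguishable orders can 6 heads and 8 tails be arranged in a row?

3003

Choose positions for the heads: C(14,6) = 3003.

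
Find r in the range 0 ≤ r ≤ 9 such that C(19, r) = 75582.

8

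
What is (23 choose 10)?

1144066

C(23,10) = (23·22·21·20·19·18·17·16·15·14) / 10! = 4151586700800 / 3628800 = 1144066.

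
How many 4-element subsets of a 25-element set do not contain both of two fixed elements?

All 4-subsets: C(25,4) = 12650. Those containing both fixed elements: C(23,2) = 253.
12650 − 253 = 12397.

12397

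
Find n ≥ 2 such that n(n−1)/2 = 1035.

46

n(n−1)/2 = 1035 ⇒ n(n−1) = 2070. Since 46·45 = 2070, n = 46.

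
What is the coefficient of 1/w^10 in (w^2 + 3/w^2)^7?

5103

General term: C(7,j)·(w^2)^j·(3/w^2)^(7-j), with w-exponent 2j − 2(7−j) = 4j − 14.
Set 4j − 14 = -10: j = 1.
C(7,1) = 7; 1^1 = 1; 3^6 = 729.
Coefficient = 7 · 1 · 729 = 5103.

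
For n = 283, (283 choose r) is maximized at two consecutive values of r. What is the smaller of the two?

For odd n = 283, C(283,r) peaks at r = (n−1)/2 and (n+1)/2; the smaller is 141.

141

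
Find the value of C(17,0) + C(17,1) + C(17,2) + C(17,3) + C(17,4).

1 + 17 + 136 + 680 + 2380 = 3214.

3214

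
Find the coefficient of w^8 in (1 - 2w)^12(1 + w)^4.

-17424

Coefficient of w^8 = Σ_{j} C(12,j)·(-2)^j·C(4,8-j)·1^(8-j) for j from 4 to 8.
= 7920 + (-101376) + 354816 + (-405504) + 126720 = -17424.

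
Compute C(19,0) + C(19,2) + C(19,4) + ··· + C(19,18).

262144

Half of (1+1)^19 + (1−1)^19 gives the even-index sum: 2^18 = 262144.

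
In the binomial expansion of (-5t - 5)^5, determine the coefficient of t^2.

The general term is C(5,j)·(-5t)^j·(-5)^(5-j); the t^2 term has j = 2.
C(5,2) = 10.
Coefficient = C(5,2) · (-5)^2 · (-5)^3 = 10 · 25 · (-125) = -31250.

-31250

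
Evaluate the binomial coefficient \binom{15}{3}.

C(15,3) = (15·14·13) / 3! = 2730 / 6 = 455.

455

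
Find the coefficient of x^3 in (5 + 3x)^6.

The general term is C(6,j)·(5)^j·(3x)^(6-j); the x^3 term has j = 3.
C(6,3) = 20.
Coefficient = C(6,3) · 5^3 · 3^3 = 20 · 125 · 27 = 67500.

67500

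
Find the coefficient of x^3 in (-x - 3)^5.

The general term is C(5,j)·(-x)^j·(-3)^(5-j); the x^3 term has j = 3.
C(5,3) = 10.
Coefficient = C(5,3) · (-1)^3 · (-3)^2 = 10 · (-1) · 9 = -90.

-90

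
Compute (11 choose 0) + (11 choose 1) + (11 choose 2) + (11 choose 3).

232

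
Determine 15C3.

455

C(15,3) = (15·14·13) / 3! = 2730 / 6 = 455.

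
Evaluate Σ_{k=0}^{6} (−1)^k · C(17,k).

The partial alternating sum Σ_{k=0}^{6} (−1)^k C(17,k) = (−1)^6 C(16,6) = 8008.

8008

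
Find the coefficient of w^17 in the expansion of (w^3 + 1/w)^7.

General term: C(7,j)·(w^3)^j·(1/w)^(7-j), with w-exponent 3j − 1(7−j) = 4j − 7.
Set 4j − 7 = 17: j = 6.
C(7,6) = 7; 1^6 = 1; 1^1 = 1.
Coefficient = 7 · 1 · 1 = 7.

7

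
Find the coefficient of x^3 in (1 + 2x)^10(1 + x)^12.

Coefficient of x^3 = Σ_{j} C(10,j)·2^j·C(12,3-j)·1^(3-j) for j from 0 to 3.
= 220 + 1320 + 2160 + 960 = 4660.

4660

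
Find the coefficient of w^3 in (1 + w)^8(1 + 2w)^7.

1400

Coefficient of w^3 = Σ_{j} C(8,j)·1^j·C(7,3-j)·2^(3-j) for j from 0 to 3.
= 280 + 672 + 392 + 56 = 1400.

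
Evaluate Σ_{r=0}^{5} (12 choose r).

1 + 12 + 66 + 220 + 495 + 792 = 1586.

1586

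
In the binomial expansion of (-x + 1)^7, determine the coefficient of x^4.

35

The general term is C(7,j)·(-x)^j·(1)^(7-j); the x^4 term has j = 4.
C(7,4) = 35.
Coefficient = C(7,4) = 35.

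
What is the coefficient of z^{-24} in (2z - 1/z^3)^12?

General term: C(12,j)·(2z)^j·(-1/z^3)^(12-j), with z-exponent 1j − 3(12−j) = 4j − 36.
Set 4j − 36 = -24: j = 3.
C(12,3) = 220; 2^3 = 8; (-1)^9 = -1.
Coefficient = 220 · 8 · (-1) = -1760.

-1760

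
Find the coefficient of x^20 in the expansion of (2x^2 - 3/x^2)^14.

3354624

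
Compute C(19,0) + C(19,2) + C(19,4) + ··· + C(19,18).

262144

Even-k terms of row 19 sum to 2^18 = 262144.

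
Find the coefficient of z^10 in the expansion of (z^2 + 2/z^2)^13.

11440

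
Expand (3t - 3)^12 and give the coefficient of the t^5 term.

-420901272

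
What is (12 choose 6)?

C(12,6) = (12·11·10·9·8·7) / 6! = 665280 / 720 = 924.

924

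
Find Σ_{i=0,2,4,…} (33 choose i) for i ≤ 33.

Even-i terms of row 33 sum to 2^32 = 4294967296.

4294967296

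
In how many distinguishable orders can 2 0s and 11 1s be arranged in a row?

78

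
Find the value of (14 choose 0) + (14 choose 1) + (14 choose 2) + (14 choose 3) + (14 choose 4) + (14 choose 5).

3473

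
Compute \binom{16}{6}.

8008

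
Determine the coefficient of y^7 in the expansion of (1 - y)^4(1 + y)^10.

72

Coefficient of y^7 = Σ_{j} C(4,j)·(-1)^j·C(10,7-j)·1^(7-j) for j from 0 to 4.
= 120 + (-840) + 1512 + (-840) + 120 = 72.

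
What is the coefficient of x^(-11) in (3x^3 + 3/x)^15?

General term: C(15,j)·(3x^3)^j·(3/x)^(15-j), with x-exponent 3j − 1(15−j) = 4j − 15.
Set 4j − 15 = -11: j = 1.
C(15,1) = 15; 3^1 = 3; 3^14 = 4782969.
Coefficient = 15 · 3 · 4782969 = 215233605.

215233605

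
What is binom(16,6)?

C(16,6) = (16·15·14·13·12·11) / 6! = 5765760 / 720 = 8008.

8008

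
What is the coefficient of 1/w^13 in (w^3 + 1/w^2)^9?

General term: C(9,j)·(w^3)^j·(1/w^2)^(9-j), with w-exponent 3j − 2(9−j) = 5j − 18.
Set 5j − 18 = -13: j = 1.
C(9,1) = 9; 1^1 = 1; 1^8 = 1.
Coefficient = 9 · 1 · 1 = 9.

9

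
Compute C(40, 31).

C(40,31) = C(40,9) by symmetry.
C(40,9) = (40·39·38·37·36·35·34·33·32) / 9! = 99225500774400 / 362880 = 273438880.

273438880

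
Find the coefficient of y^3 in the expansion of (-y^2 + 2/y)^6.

General term: C(6,j)·(-y^2)^j·(2/y)^(6-j), with y-exponent 2j − 1(6−j) = 3j − 6.
Set 3j − 6 = 3: j = 3.
C(6,3) = 20; (-1)^3 = -1; 2^3 = 8.
Coefficient = 20 · (-1) · 8 = -160.

-160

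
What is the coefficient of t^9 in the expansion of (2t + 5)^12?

14080000

The general term is C(12,j)·(2t)^j·(5)^(12-j); the t^9 term has j = 9.
C(12,9) = 220.
Coefficient = C(12,9) · 2^9 · 5^3 = 220 · 512 · 125 = 14080000.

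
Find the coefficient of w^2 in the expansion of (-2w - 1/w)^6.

General term: C(6,j)·(-2w)^j·(-1/w)^(6-j), with w-exponent 1j − 1(6−j) = 2j − 6.
Set 2j − 6 = 2: j = 4.
C(6,4) = 15; (-2)^4 = 16; (-1)^2 = 1.
Coefficient = 15 · 16 · 1 = 240.

240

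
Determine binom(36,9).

94143280

C(36,9) = (36·35·34·33·32·31·30·29·28) / 9! = 34162713446400 / 362880 = 94143280.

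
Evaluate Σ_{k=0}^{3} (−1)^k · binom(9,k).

-56

The partial alternating sum Σ_{k=0}^{3} (−1)^k C(9,k) = (−1)^3 C(8,3) = -56.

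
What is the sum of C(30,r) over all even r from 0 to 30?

536870912

Half of (1+1)^30 + (1−1)^30 gives the even-index sum: 2^29 = 536870912.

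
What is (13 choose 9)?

715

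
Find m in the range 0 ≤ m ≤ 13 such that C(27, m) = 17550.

4

C(27,m) increases on 0 ≤ m ≤ 13. C(27,3) = 2925 and C(27,4) = 17550, so m = 4.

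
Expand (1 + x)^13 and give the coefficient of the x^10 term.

The general term is C(13,j)·(1)^j·(x)^(13-j); the x^10 term has j = 3.
C(13,3) = 286.
Coefficient = C(13,3) = 286.

286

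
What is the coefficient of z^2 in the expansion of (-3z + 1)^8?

252

The general term is C(8,j)·(-3z)^j·(1)^(8-j); the z^2 term has j = 2.
C(8,2) = 28.
Coefficient = C(8,2) · (-3)^2 = 28 · 9 = 252.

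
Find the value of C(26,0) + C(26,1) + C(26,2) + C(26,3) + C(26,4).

1 + 26 + 325 + 2600 + 14950 = 17902.

17902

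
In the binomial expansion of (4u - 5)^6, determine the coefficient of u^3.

-160000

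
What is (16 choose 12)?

1820

C(16,12) = C(16,4) by symmetry.
C(16,4) = (16·15·14·13) / 4! = 43680 / 24 = 1820.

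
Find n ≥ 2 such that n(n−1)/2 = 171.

19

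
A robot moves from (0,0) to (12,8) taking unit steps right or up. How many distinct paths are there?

125970

Each path is a sequence of 20 steps with 12 rights: C(20,12) = 125970.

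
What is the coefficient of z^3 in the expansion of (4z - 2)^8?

-114688

The general term is C(8,j)·(4z)^j·(-2)^(8-j); the z^3 term has j = 3.
C(8,3) = 56.
Coefficient = C(8,3) · 4^3 · (-2)^5 = 56 · 64 · (-32) = -114688.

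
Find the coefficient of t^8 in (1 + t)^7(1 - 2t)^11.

Coefficient of t^8 = Σ_{j} C(7,j)·1^j·C(11,8-j)·(-2)^(8-j) for j from 0 to 7.
= 42240 + (-295680) + 620928 + (-517440) + 184800 + (-27720) + 1540 + (-22) = 8646.

8646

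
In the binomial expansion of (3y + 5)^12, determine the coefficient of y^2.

5800781250

The general term is C(12,j)·(3y)^j·(5)^(12-j); the y^2 term has j = 2.
C(12,2) = 66.
Coefficient = C(12,2) · 3^2 · 5^10 = 66 · 9 · 9765625 = 5800781250.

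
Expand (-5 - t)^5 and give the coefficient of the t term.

-3125

The general term is C(5,j)·(-5)^j·(-t)^(5-j); the t^1 term has j = 4.
C(5,4) = 5.
Coefficient = C(5,4) · (-5)^4 · (-1)^1 = 5 · 625 · (-1) = -3125.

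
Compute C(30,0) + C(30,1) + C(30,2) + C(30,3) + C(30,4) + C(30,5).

1 + 30 + 435 + 4060 + 27405 + 142506 = 174437.

174437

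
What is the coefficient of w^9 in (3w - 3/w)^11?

General term: C(11,j)·(3w)^j·(-3/w)^(11-j), with w-exponent 1j − 1(11−j) = 2j − 11.
Set 2j − 11 = 9: j = 10.
C(11,10) = 11; 3^10 = 59049; (-3)^1 = -3.
Coefficient = 11 · 59049 · (-3) = -1948617.

-1948617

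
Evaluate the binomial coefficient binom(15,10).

C(15,10) = C(15,5) by symmetry.
C(15,5) = (15·14·13·12·11) / 5! = 360360 / 120 = 3003.

3003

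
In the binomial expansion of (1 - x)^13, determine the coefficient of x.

-13

The general term is C(13,j)·(1)^j·(-x)^(13-j); the x^1 term has j = 12.
C(13,12) = 13.
Coefficient = C(13,12) · (-1)^1 = 13 · (-1) = -13.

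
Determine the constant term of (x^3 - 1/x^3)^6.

-20

General term: C(6,j)·(x^3)^j·(-1/x^3)^(6-j), with x-exponent 3j − 3(6−j) = 6j − 18.
Set 6j − 18 = 0: j = 3.
C(6,3) = 20; 1^3 = 1; (-1)^3 = -1.
Coefficient = 20 · 1 · (-1) = -20.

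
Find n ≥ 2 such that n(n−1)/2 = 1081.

47

n(n−1)/2 = 1081 ⇒ n(n−1) = 2162. Since 47·46 = 2162, n = 47.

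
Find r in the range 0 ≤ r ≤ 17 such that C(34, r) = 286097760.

11

C(34,r) increases on 0 ≤ r ≤ 17. C(34,10) = 131128140 and C(34,11) = 286097760, so r = 11.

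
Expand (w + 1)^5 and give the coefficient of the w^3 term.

10

The general term is C(5,j)·(w)^j·(1)^(5-j); the w^3 term has j = 3.
C(5,3) = 10.
Coefficient = C(5,3) = 10.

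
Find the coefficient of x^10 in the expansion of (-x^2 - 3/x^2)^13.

General term: C(13,j)·(-x^2)^j·(-3/x^2)^(13-j), with x-exponent 2j − 2(13−j) = 4j − 26.
Set 4j − 26 = 10: j = 9.
C(13,9) = 715; (-1)^9 = -1; (-3)^4 = 81.
Coefficient = 715 · (-1) · 81 = -57915.

-57915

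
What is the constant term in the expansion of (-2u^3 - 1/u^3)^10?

8064

General term: C(10,j)·(-2u^3)^j·(-1/u^3)^(10-j), with u-exponent 3j − 3(10−j) = 6j − 30.
Set 6j − 30 = 0: j = 5.
C(10,5) = 252; (-2)^5 = -32; (-1)^5 = -1.
Coefficient = 252 · (-32) · (-1) = 8064.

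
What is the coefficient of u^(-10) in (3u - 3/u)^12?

General term: C(12,j)·(3u)^j·(-3/u)^(12-j), with u-exponent 1j − 1(12−j) = 2j − 12.
Set 2j − 12 = -10: j = 1.
C(12,1) = 12; 3^1 = 3; (-3)^11 = -177147.
Coefficient = 12 · 3 · (-177147) = -6377292.

-6377292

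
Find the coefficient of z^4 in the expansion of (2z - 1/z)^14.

General term: C(14,j)·(2z)^j·(-1/z)^(14-j), with z-exponent 1j − 1(14−j) = 2j − 14.
Set 2j − 14 = 4: j = 9.
C(14,9) = 2002; 2^9 = 512; (-1)^5 = -1.
Coefficient = 2002 · 512 · (-1) = -1025024.

-1025024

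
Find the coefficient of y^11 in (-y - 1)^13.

The general term is C(13,j)·(-y)^j·(-1)^(13-j); the y^11 term has j = 11.
C(13,11) = 78.
Coefficient = C(13,11) · (-1)^11 = 78 · (-1) = -78.

-78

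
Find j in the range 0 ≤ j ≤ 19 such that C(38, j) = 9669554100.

14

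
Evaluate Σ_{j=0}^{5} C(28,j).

1 + 28 + 378 + 3276 + 20475 + 98280 = 122438.

122438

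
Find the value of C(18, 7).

31824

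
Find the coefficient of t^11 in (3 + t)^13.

702

The general term is C(13,j)·(3)^j·(t)^(13-j); the t^11 term has j = 2.
C(13,2) = 78.
Coefficient = C(13,2) · 3^2 = 78 · 9 = 702.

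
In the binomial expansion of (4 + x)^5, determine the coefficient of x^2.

The general term is C(5,j)·(4)^j·(x)^(5-j); the x^2 term has j = 3.
C(5,3) = 10.
Coefficient = C(5,3) · 4^3 = 10 · 64 = 640.

640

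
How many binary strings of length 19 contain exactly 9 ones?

92378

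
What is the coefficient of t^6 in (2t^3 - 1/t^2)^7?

-560

General term: C(7,j)·(2t^3)^j·(-1/t^2)^(7-j), with t-exponent 3j − 2(7−j) = 5j − 14.
Set 5j − 14 = 6: j = 4.
C(7,4) = 35; 2^4 = 16; (-1)^3 = -1.
Coefficient = 35 · 16 · (-1) = -560.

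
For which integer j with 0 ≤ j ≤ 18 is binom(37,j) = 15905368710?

17

C(37,j) increases on 0 ≤ j ≤ 18. C(37,16) = 12875774670 and C(37,17) = 15905368710, so j = 17.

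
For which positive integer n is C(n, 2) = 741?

39

n(n−1)/2 = 741 ⇒ n(n−1) = 1482. Since 39·38 = 1482, n = 39.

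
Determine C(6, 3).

20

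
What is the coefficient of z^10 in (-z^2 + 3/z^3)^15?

-110565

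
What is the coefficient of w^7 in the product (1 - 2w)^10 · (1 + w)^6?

-1820

Coefficient of w^7 = Σ_{j} C(10,j)·(-2)^j·C(6,7-j)·1^(7-j) for j from 1 to 7.
= (-20) + 1080 + (-14400) + 67200 + (-120960) + 80640 + (-15360) = -1820.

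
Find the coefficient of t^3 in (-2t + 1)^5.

-80

The general term is C(5,j)·(-2t)^j·(1)^(5-j); the t^3 term has j = 3.
C(5,3) = 10.
Coefficient = C(5,3) · (-2)^3 = 10 · (-8) = -80.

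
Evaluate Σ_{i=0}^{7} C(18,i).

63004

1 + 18 + 153 + 816 + 3060 + 8568 + 18564 + 31824 = 63004.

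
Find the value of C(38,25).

5414950296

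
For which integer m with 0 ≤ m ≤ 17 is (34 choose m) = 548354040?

C(34,m) increases on 0 ≤ m ≤ 17. C(34,11) = 286097760 and C(34,12) = 548354040, so m = 12.

12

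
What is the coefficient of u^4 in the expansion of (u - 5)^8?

The general term is C(8,j)·(u)^j·(-5)^(8-j); the u^4 term has j = 4.
C(8,4) = 70.
Coefficient = C(8,4) · (-5)^4 = 70 · 625 = 43750.

43750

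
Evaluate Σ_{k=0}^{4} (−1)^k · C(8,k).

35

The partial alternating sum Σ_{k=0}^{4} (−1)^k C(8,k) = (−1)^4 C(7,4) = 35.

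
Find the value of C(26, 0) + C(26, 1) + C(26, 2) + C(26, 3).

2952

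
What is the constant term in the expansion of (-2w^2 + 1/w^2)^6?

-160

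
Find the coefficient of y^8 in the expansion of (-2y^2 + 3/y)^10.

General term: C(10,j)·(-2y^2)^j·(3/y)^(10-j), with y-exponent 2j − 1(10−j) = 3j − 10.
Set 3j − 10 = 8: j = 6.
C(10,6) = 210; (-2)^6 = 64; 3^4 = 81.
Coefficient = 210 · 64 · 81 = 1088640.

1088640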